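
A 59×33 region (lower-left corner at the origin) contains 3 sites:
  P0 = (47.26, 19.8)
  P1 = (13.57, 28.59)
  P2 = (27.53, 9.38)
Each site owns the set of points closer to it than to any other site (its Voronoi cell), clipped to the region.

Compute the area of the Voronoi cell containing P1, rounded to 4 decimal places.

1. box [0,59]×[0,33]: [(0, 0) (59, 0) (59, 33) (0, 33)]
2. ⊥bis P1·P0 via (30.415,24.195): [(0, 0) (24.1023, 0) (32.7123, 33) (0, 33)]  |A|=937.4413
3. ⊥bis P1·P2 via (20.55,18.985): [(0, 4.0512) (31.0457, 26.6123) (32.7123, 33) (0, 33)]  |A|=553.8462
4. canonical 4-gon: [(0, 4.0512) (31.0457, 26.6123) (32.7123, 33) (0, 33)]
5. shoelace: 553.8462

Area of P1's cell: 553.8462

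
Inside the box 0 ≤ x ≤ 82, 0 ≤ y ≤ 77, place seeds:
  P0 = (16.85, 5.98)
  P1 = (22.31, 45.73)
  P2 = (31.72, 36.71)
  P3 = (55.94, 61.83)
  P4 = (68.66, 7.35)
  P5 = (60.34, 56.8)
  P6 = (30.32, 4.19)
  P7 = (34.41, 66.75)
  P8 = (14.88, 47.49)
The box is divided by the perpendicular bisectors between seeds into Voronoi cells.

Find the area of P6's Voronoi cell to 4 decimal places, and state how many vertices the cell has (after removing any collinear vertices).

1. box [0,82]×[0,77]: [(0, 0) (82, 0) (82, 77) (0, 77)]
2. ⊥bis P6·P0 via (23.585,5.085): [(22.9093, 0) (82, 0) (82, 77) (33.1416, 77)]  |A|=4156.0404
3. ⊥bis P6·P1 via (26.315,24.96): [(26.2238, 24.9424) (22.9093, 0) (82, 0) (82, 35.6975)]  |A|=1732.4689
4. ⊥bis P6·P2 via (31.02,20.45): [(25.6575, 20.6809) (22.9093, 0) (82, 0) (82, 18.2553)]  |A|=1125.2979
5. ⊥bis P6·P3 via (43.13,33.01): [(75.7166, 18.5258) (25.6575, 20.6809) (22.9093, 0) (82, 0) (82, 15.7329)]  |A|=1117.3735
6. ⊥bis P6·P4 via (49.49,5.77): [(48.3415, 19.7043) (25.6575, 20.6809) (22.9093, 0) (49.9656, 0)]  |A|=502.4672
7. ⊥bis P6·P5 via (45.33,30.495): [(48.3415, 19.7043) (25.6575, 20.6809) (22.9093, 0) (49.9656, 0)]  |A|=502.4672
8. ⊥bis P6·P7 via (32.365,35.47): [(48.3415, 19.7043) (25.6575, 20.6809) (22.9093, 0) (49.9656, 0)]  |A|=502.4672
9. ⊥bis P6·P8 via (22.6,25.84): [(48.3415, 19.7043) (25.6575, 20.6809) (22.9093, 0) (49.9656, 0)]  |A|=502.4672
10. canonical 4-gon: [(48.3415, 19.7043) (25.6575, 20.6809) (22.9093, 0) (49.9656, 0)]
11. shoelace: 502.4672

Area of P6's cell: 502.4672 (4 vertices)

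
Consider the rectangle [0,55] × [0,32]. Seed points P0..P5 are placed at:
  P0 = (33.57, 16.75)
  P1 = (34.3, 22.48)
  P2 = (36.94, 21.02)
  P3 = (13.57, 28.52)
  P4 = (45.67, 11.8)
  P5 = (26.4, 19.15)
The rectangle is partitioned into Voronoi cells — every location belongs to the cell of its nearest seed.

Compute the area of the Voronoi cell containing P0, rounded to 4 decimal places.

Area of P0's cell: 190.6288

1. box [0,55]×[0,32]: [(0, 0) (55, 0) (55, 32) (0, 32)]
2. ⊥bis P0·P1 via (33.935,19.615): [(0, 23.9383) (0, 0) (55, 0) (55, 16.9313)]  |A|=1123.9149
3. ⊥bis P0·P2 via (35.255,18.885): [(34.4061, 19.555) (0, 23.9383) (0, 0) (55, 0) (55, 3.3017)]  |A|=983.5714
4. ⊥bis P0·P3 via (23.57,22.635): [(34.4061, 19.555) (22.6396, 21.054) (10.2493, 0) (55, 0) (55, 3.3017)]  |A|=604.7
5. ⊥bis P0·P4 via (39.62,14.275): [(39.9803, 15.1557) (34.4061, 19.555) (22.6396, 21.054) (10.2493, 0) (33.7802, 0)]  |A|=419.1045
6. ⊥bis P0·P5 via (29.985,17.95): [(39.9803, 15.1557) (34.4061, 19.555) (30.6811, 20.0295) (23.9766, 0) (33.7802, 0)]  |A|=190.6288
7. canonical 5-gon: [(39.9803, 15.1557) (34.4061, 19.555) (30.6811, 20.0295) (23.9766, 0) (33.7802, 0)]
8. shoelace: 190.6288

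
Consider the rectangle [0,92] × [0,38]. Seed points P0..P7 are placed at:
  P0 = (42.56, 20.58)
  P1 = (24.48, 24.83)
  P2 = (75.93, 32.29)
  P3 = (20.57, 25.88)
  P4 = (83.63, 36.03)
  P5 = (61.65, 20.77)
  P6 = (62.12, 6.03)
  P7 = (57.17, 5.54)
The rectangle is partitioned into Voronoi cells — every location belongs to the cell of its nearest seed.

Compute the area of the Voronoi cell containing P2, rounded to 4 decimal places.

1. box [0,92]×[0,38]: [(0, 0) (92, 0) (92, 38) (0, 38)]
2. ⊥bis P2·P0 via (59.245,26.435): [(68.5214, 0) (92, 0) (92, 38) (55.1867, 38)]  |A|=1145.5463
3. ⊥bis P2·P1 via (50.205,28.56): [(68.5214, 0) (92, 0) (92, 38) (55.1867, 38)]  |A|=1145.5463
4. ⊥bis P2·P3 via (48.25,29.085): [(68.5214, 0) (92, 0) (92, 38) (55.1867, 38)]  |A|=1145.5463
5. ⊥bis P2·P4 via (79.78,34.16): [(68.5214, 0) (92, 0) (92, 9.0012) (77.9149, 38) (55.1867, 38)]  |A|=941.32
6. ⊥bis P2·P5 via (68.79,26.53): [(90.1924, 0) (92, 0) (92, 9.0012) (77.9149, 38) (59.5369, 38)]  |A|=446.9181
7. ⊥bis P2·P6 via (69.025,19.16): [(78.9435, 13.9439) (92, 7.0776) (92, 9.0012) (77.9149, 38) (59.5369, 38)]  |A|=388.111
8. ⊥bis P2·P7 via (66.55,18.915): [(78.9435, 13.9439) (92, 7.0776) (92, 9.0012) (77.9149, 38) (59.5369, 38)]  |A|=388.111
9. canonical 5-gon: [(78.9435, 13.9439) (92, 7.0776) (92, 9.0012) (77.9149, 38) (59.5369, 38)]
10. shoelace: 388.111

Area of P2's cell: 388.1110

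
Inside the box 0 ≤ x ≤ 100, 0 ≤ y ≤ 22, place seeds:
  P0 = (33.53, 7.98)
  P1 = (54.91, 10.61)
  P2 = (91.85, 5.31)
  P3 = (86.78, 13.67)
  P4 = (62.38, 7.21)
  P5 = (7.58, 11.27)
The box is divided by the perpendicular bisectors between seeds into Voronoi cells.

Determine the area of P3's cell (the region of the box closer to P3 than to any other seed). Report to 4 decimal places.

1. box [0,100]×[0,22]: [(0, 0) (100, 0) (100, 22) (0, 22)]
2. ⊥bis P3·P0 via (60.155,10.825): [(61.3117, 0) (100, 0) (100, 22) (58.9609, 22)]  |A|=877.0014
3. ⊥bis P3·P1 via (70.845,12.14): [(72.0106, 0) (100, 0) (100, 22) (69.8983, 22)]  |A|=639.0019
4. ⊥bis P3·P2 via (89.315,9.49): [(72.0106, 0) (73.6668, 0) (100, 15.97) (100, 22) (69.8983, 22)]  |A|=428.7311
5. ⊥bis P3·P4 via (74.58,10.44): [(76.8353, 1.9216) (100, 15.97) (100, 22) (71.5194, 22)]  |A|=355.7639
6. ⊥bis P3·P5 via (47.18,12.47): [(76.8353, 1.9216) (100, 15.97) (100, 22) (71.5194, 22)]  |A|=355.7639
7. canonical 4-gon: [(76.8353, 1.9216) (100, 15.97) (100, 22) (71.5194, 22)]
8. shoelace: 355.7639

Area of P3's cell: 355.7639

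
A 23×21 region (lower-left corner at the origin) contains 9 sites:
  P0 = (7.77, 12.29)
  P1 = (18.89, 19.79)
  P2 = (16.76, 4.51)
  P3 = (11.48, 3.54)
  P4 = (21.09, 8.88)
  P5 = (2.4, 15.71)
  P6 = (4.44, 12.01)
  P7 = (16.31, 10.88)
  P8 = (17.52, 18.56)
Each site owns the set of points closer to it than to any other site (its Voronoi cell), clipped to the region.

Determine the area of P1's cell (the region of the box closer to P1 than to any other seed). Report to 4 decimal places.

1. box [0,23]×[0,21]: [(0, 0) (23, 0) (23, 21) (0, 21)]
2. ⊥bis P1·P0 via (13.33,16.04): [(23, 1.7026) (23, 21) (9.9847, 21)]  |A|=125.5809
3. ⊥bis P1·P2 via (17.825,12.15): [(15.7595, 12.4379) (23, 11.4286) (23, 21) (9.9847, 21)]  |A|=90.3701
4. ⊥bis P1·P3 via (15.185,11.665): [(15.7595, 12.4379) (23, 11.4286) (23, 21) (9.9847, 21)]  |A|=90.3701
5. ⊥bis P1·P4 via (19.99,14.335): [(15.1396, 13.3569) (23, 14.942) (23, 21) (9.9847, 21)]  |A|=73.5478
6. ⊥bis P1·P5 via (10.645,17.75): [(15.1396, 13.3569) (23, 14.942) (23, 21) (9.9847, 21)]  |A|=73.5478
7. ⊥bis P1·P6 via (11.665,15.9): [(15.1396, 13.3569) (23, 14.942) (23, 21) (9.9847, 21)]  |A|=73.5478
8. ⊥bis P1·P7 via (17.6,15.335): [(12.8846, 16.7004) (20.6169, 14.4614) (23, 14.942) (23, 21) (9.9847, 21)]  |A|=63.1458
9. ⊥bis P1·P8 via (18.205,19.175): [(22.1579, 14.7722) (23, 14.942) (23, 21) (16.5665, 21)]  |A|=22.5841
10. canonical 4-gon: [(22.1579, 14.7722) (23, 14.942) (23, 21) (16.5665, 21)]
11. shoelace: 22.5841

Area of P1's cell: 22.5841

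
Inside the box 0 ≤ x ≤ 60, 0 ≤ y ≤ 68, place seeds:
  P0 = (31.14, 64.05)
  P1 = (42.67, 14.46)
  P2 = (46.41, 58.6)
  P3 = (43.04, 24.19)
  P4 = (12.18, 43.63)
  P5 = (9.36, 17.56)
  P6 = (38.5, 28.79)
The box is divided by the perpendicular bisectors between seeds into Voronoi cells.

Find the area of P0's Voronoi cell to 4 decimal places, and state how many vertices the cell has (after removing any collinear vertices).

Area of P0's cell: 418.0386 (4 vertices)

1. box [0,60]×[0,68]: [(0, 0) (60, 0) (60, 68) (0, 68)]
2. ⊥bis P0·P1 via (36.905,39.255): [(0, 30.6743) (60, 44.6247) (60, 68) (0, 68)]  |A|=1821.0275
3. ⊥bis P0·P2 via (38.775,61.325): [(0, 30.6743) (30.3544, 37.7319) (41.1574, 68) (0, 68)]  |A|=1189.3761
4. ⊥bis P0·P3 via (37.09,44.12): [(0, 33.047) (32.103, 42.6312) (41.1574, 68) (0, 68)]  |A|=1083.106
5. ⊥bis P0·P4 via (21.66,53.84): [(32.5085, 43.7672) (41.1574, 68) (6.4096, 68)]  |A|=421.0178
6. ⊥bis P0·P5 via (20.25,40.805): [(32.5085, 43.7672) (41.1574, 68) (6.4096, 68)]  |A|=421.0178
7. ⊥bis P0·P6 via (34.82,46.42): [(30.6001, 45.5391) (33.3454, 46.1122) (41.1574, 68) (6.4096, 68)]  |A|=418.0386
8. canonical 4-gon: [(30.6001, 45.5391) (33.3454, 46.1122) (41.1574, 68) (6.4096, 68)]
9. shoelace: 418.0386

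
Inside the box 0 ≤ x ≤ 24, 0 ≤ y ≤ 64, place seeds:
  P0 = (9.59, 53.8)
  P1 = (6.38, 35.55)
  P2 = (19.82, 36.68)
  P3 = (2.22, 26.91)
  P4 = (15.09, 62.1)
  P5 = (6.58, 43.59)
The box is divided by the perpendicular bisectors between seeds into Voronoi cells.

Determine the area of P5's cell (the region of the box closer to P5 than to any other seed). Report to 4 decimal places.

Area of P5's cell: 137.3772

1. box [0,24]×[0,64]: [(0, 0) (24, 0) (24, 64) (0, 64)]
2. ⊥bis P5·P0 via (8.085,48.695): [(0, 51.0785) (0, 0) (24, 0) (24, 44.0031)]  |A|=1140.9797
3. ⊥bis P5·P1 via (6.48,39.57): [(0, 51.0785) (0, 39.7312) (24, 39.1342) (24, 44.0031)]  |A|=194.5953
4. ⊥bis P5·P2 via (13.2,40.135): [(16.3897, 46.2467) (0, 51.0785) (0, 39.7312) (12.8228, 39.4122)]  |A|=137.3772
5. ⊥bis P5·P3 via (4.4,35.25): [(16.3897, 46.2467) (0, 51.0785) (0, 39.7312) (12.8228, 39.4122)]  |A|=137.3772
6. ⊥bis P5·P4 via (10.835,52.845): [(16.3897, 46.2467) (0, 51.0785) (0, 39.7312) (12.8228, 39.4122)]  |A|=137.3772
7. canonical 4-gon: [(16.3897, 46.2467) (0, 51.0785) (0, 39.7312) (12.8228, 39.4122)]
8. shoelace: 137.3772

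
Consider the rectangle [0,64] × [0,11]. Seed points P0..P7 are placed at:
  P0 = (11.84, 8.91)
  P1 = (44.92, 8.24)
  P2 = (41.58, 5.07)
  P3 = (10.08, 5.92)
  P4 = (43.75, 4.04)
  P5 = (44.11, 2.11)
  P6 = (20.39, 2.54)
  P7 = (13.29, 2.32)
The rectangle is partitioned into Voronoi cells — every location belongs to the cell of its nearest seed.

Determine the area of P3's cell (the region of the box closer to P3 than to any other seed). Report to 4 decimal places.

Area of P3's cell: 108.1245

1. box [0,64]×[0,11]: [(0, 0) (64, 0) (64, 11) (0, 11)]
2. ⊥bis P3·P0 via (10.96,7.415): [(0, 0) (23.5571, 0) (4.8696, 11) (0, 11)]  |A|=156.3466
3. ⊥bis P3·P1 via (27.5,7.08): [(0, 0) (23.5571, 0) (4.8696, 11) (0, 11)]  |A|=156.3466
4. ⊥bis P3·P2 via (25.83,5.495): [(0, 0) (23.5571, 0) (4.8696, 11) (0, 11)]  |A|=156.3466
5. ⊥bis P3·P4 via (26.915,4.98): [(0, 0) (23.5571, 0) (4.8696, 11) (0, 11)]  |A|=156.3466
6. ⊥bis P3·P5 via (27.095,4.015): [(0, 0) (23.5571, 0) (4.8696, 11) (0, 11)]  |A|=156.3466
7. ⊥bis P3·P6 via (15.235,4.23): [(0, 0) (13.8482, 0) (15.4187, 4.7905) (4.8696, 11) (0, 11)]  |A|=133.0917
8. ⊥bis P3·P7 via (11.685,4.12): [(0, 0) (7.0644, 0) (13.6226, 5.8477) (4.8696, 11) (0, 11)]  |A|=108.1245
9. canonical 5-gon: [(0, 0) (7.0644, 0) (13.6226, 5.8477) (4.8696, 11) (0, 11)]
10. shoelace: 108.1245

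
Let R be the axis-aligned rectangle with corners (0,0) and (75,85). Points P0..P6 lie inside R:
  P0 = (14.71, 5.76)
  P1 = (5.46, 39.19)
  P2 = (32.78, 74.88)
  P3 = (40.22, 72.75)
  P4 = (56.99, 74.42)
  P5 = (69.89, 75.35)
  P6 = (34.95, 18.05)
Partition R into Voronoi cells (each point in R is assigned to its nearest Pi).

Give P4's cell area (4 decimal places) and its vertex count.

Area of P4's cell: 641.1518 (4 vertices)

1. box [0,75]×[0,85]: [(0, 0) (75, 0) (75, 85) (0, 85)]
2. ⊥bis P4·P0 via (35.85,40.09): [(0, 62.166) (75, 15.9819) (75, 85) (0, 85)]  |A|=3444.4538
3. ⊥bis P4·P1 via (31.225,56.805): [(47.5991, 32.8551) (75, 15.9819) (75, 85) (11.9487, 85)]  |A|=2589.4839
4. ⊥bis P4·P2 via (44.885,74.65): [(44.1857, 37.8477) (47.5991, 32.8551) (75, 15.9819) (75, 85) (45.0817, 85)]  |A|=1808.3348
5. ⊥bis P4·P3 via (48.605,73.585): [(52.9917, 29.5344) (75, 15.9819) (75, 85) (47.4683, 85)]  |A|=1523.0189
6. ⊥bis P4·P5 via (63.44,74.885): [(52.9917, 29.5344) (67.3467, 20.6947) (62.7108, 85) (47.4683, 85)]  |A|=863.7812
7. ⊥bis P4·P6 via (45.97,46.235): [(51.5457, 44.055) (66.0721, 38.3753) (62.7108, 85) (47.4683, 85)]  |A|=641.1518
8. canonical 4-gon: [(51.5457, 44.055) (66.0721, 38.3753) (62.7108, 85) (47.4683, 85)]
9. shoelace: 641.1518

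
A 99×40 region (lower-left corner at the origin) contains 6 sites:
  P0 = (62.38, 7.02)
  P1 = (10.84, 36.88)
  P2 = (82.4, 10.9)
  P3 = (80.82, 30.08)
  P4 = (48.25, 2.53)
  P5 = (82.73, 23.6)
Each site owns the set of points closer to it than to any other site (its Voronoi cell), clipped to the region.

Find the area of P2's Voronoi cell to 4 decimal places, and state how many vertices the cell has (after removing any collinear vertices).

1. box [0,99]×[0,40]: [(0, 0) (99, 0) (99, 40) (0, 40)]
2. ⊥bis P2·P0 via (72.39,8.96): [(74.1265, 0) (99, 0) (99, 40) (66.3743, 40)]  |A|=1149.9848
3. ⊥bis P2·P1 via (46.62,23.89): [(74.1265, 0) (99, 0) (99, 40) (66.3743, 40)]  |A|=1149.9848
4. ⊥bis P2·P3 via (81.61,20.49): [(70.3354, 19.5612) (74.1265, 0) (99, 0) (99, 21.9225)]  |A|=557.4784
5. ⊥bis P2·P4 via (65.325,6.715): [(70.3354, 19.5612) (74.1265, 0) (99, 0) (99, 21.9225)]  |A|=557.4784
6. ⊥bis P2·P5 via (82.565,17.25): [(70.7237, 17.5577) (74.1265, 0) (99, 0) (99, 16.8229)]  |A|=456.2058
7. canonical 4-gon: [(70.7237, 17.5577) (74.1265, 0) (99, 0) (99, 16.8229)]
8. shoelace: 456.2058

Area of P2's cell: 456.2058 (4 vertices)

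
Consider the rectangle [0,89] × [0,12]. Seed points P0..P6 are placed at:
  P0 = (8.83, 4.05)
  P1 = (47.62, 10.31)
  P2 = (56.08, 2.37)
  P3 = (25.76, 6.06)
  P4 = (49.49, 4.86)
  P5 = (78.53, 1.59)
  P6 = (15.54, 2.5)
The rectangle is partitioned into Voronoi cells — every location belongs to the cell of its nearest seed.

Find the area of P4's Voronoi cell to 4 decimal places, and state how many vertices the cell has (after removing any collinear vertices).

1. box [0,89]×[0,12]: [(0, 0) (89, 0) (89, 12) (0, 12)]
2. ⊥bis P4·P0 via (29.16,4.455): [(29.2487, 0) (89, 0) (89, 12) (29.0097, 12)]  |A|=718.4493
3. ⊥bis P4·P1 via (48.555,7.585): [(29.2297, 0.9541) (29.2487, 0) (89, 0) (89, 12) (61.4222, 12)]  |A|=539.4369
4. ⊥bis P4·P2 via (52.785,3.615): [(55.1386, 9.844) (29.2297, 0.9541) (29.2487, 0) (51.4191, 0)]  |A|=121.5666
5. ⊥bis P4·P3 via (37.625,5.46): [(55.1386, 9.844) (37.5414, 3.806) (37.3489, 0) (51.4191, 0)]  |A|=102.1597
6. ⊥bis P4·P5 via (64.01,3.225): [(55.1386, 9.844) (37.5414, 3.806) (37.3489, 0) (51.4191, 0)]  |A|=102.1597
7. ⊥bis P4·P6 via (32.515,3.68): [(55.1386, 9.844) (37.5414, 3.806) (37.3489, 0) (51.4191, 0)]  |A|=102.1597
8. canonical 4-gon: [(55.1386, 9.844) (37.5414, 3.806) (37.3489, 0) (51.4191, 0)]
9. shoelace: 102.1597

Area of P4's cell: 102.1597 (4 vertices)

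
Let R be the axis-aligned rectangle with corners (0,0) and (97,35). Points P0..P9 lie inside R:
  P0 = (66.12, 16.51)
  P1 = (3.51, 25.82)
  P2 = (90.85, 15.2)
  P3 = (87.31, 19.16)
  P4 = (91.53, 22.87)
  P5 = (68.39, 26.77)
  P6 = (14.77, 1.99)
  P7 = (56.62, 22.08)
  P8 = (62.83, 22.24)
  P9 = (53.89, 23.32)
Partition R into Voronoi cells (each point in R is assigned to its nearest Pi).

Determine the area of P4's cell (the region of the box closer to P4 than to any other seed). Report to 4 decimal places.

1. box [0,97]×[0,35]: [(0, 0) (97, 0) (97, 35) (0, 35)]
2. ⊥bis P4·P0 via (78.825,19.69): [(83.7533, 0) (97, 0) (97, 35) (74.993, 35)]  |A|=616.9399
3. ⊥bis P4·P1 via (47.52,24.345): [(83.7533, 0) (97, 0) (97, 35) (74.993, 35)]  |A|=616.9399
4. ⊥bis P4·P2 via (91.19,19.035): [(78.7121, 20.1413) (97, 18.5199) (97, 35) (74.993, 35)]  |A|=314.1919
5. ⊥bis P4·P3 via (89.42,21.015): [(91.1582, 19.0378) (97, 18.5199) (97, 35) (77.1251, 35)]  |A|=206.7596
6. ⊥bis P4·P5 via (79.96,24.82): [(80.9437, 30.6565) (91.1582, 19.0378) (97, 18.5199) (97, 35) (81.6757, 35)]  |A|=196.8769
7. ⊥bis P4·P6 via (53.15,12.43): [(80.9437, 30.6565) (91.1582, 19.0378) (97, 18.5199) (97, 35) (81.6757, 35)]  |A|=196.8769
8. ⊥bis P4·P7 via (74.075,22.475): [(80.9437, 30.6565) (91.1582, 19.0378) (97, 18.5199) (97, 35) (81.6757, 35)]  |A|=196.8769
9. ⊥bis P4·P8 via (77.18,22.555): [(80.9437, 30.6565) (91.1582, 19.0378) (97, 18.5199) (97, 35) (81.6757, 35)]  |A|=196.8769
10. ⊥bis P4·P9 via (72.71,23.095): [(80.9437, 30.6565) (91.1582, 19.0378) (97, 18.5199) (97, 35) (81.6757, 35)]  |A|=196.8769
11. canonical 5-gon: [(80.9437, 30.6565) (91.1582, 19.0378) (97, 18.5199) (97, 35) (81.6757, 35)]
12. shoelace: 196.8769

Area of P4's cell: 196.8769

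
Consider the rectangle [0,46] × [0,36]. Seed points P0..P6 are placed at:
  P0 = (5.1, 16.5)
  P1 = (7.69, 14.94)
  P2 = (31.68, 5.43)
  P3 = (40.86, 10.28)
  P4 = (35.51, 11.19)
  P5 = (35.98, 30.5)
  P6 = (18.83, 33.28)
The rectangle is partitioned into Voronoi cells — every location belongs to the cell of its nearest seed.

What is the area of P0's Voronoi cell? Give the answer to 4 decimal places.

1. box [0,46]×[0,36]: [(0, 0) (46, 0) (46, 36) (0, 36)]
2. ⊥bis P0·P1 via (6.395,15.72): [(0, 5.1027) (18.61, 36) (0, 36)]  |A|=287.4994
3. ⊥bis P0·P2 via (18.39,10.965): [(0, 5.1027) (18.61, 36) (0, 36)]  |A|=287.4994
4. ⊥bis P0·P3 via (22.98,13.39): [(0, 5.1027) (18.61, 36) (0, 36)]  |A|=287.4994
5. ⊥bis P0·P4 via (20.305,13.845): [(0, 5.1027) (18.61, 36) (0, 36)]  |A|=287.4994
6. ⊥bis P0·P5 via (20.54,23.5): [(0, 5.1027) (16.4778, 32.46) (14.8729, 36) (0, 36)]  |A|=280.8849
7. ⊥bis P0·P6 via (11.965,24.89): [(0, 34.6802) (0, 5.1027) (11.9337, 24.9156)]  |A|=176.4844
8. canonical 3-gon: [(0, 34.6802) (0, 5.1027) (11.9337, 24.9156)]
9. shoelace: 176.4844

Area of P0's cell: 176.4844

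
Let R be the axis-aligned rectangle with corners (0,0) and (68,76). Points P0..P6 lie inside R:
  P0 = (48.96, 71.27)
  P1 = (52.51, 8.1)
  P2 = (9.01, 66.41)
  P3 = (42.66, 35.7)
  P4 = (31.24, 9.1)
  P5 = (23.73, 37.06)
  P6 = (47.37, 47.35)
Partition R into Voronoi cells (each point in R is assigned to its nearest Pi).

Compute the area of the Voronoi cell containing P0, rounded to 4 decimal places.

1. box [0,68]×[0,76]: [(0, 0) (68, 0) (68, 76) (0, 76)]
2. ⊥bis P0·P1 via (50.735,39.685): [(0, 36.8338) (68, 40.6553) (68, 76) (0, 76)]  |A|=2533.3717
3. ⊥bis P0·P2 via (28.985,68.84): [(32.6554, 38.669) (68, 40.6553) (68, 76) (28.114, 76)]  |A|=1369.1169
4. ⊥bis P0·P3 via (45.81,53.485): [(30.5236, 56.1925) (68, 49.5548) (68, 76) (28.114, 76)]  |A|=890.5574
5. ⊥bis P0·P4 via (40.1,40.185): [(30.5236, 56.1925) (68, 49.5548) (68, 76) (28.114, 76)]  |A|=890.5574
6. ⊥bis P0·P5 via (36.345,54.165): [(30.2208, 58.6816) (34.5669, 55.4763) (68, 49.5548) (68, 76) (28.114, 76)]  |A|=885.6335
7. ⊥bis P0·P6 via (48.165,59.31): [(29.9974, 60.5176) (68, 57.9915) (68, 76) (28.114, 76)]  |A|=650.9491
8. canonical 4-gon: [(29.9974, 60.5176) (68, 57.9915) (68, 76) (28.114, 76)]
9. shoelace: 650.9491

Area of P0's cell: 650.9491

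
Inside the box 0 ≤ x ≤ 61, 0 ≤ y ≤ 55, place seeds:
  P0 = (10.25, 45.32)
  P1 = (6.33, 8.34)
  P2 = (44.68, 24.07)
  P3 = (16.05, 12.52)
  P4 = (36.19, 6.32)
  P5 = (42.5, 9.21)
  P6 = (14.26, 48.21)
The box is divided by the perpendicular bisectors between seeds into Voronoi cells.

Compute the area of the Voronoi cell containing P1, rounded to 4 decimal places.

1. box [0,61]×[0,55]: [(0, 0) (61, 0) (61, 55) (0, 55)]
2. ⊥bis P1·P0 via (8.29,26.83): [(0, 27.7088) (0, 0) (61, 0) (61, 21.2426)]  |A|=1493.0157
3. ⊥bis P1·P2 via (25.505,16.205): [(21.7314, 25.4052) (0, 27.7088) (0, 0) (32.1518, 0)]  |A|=709.4857
4. ⊥bis P1·P3 via (11.19,10.43): [(3.939, 27.2912) (0, 27.7088) (0, 0) (15.6753, 0)]  |A|=268.4716
5. ⊥bis P1·P4 via (21.26,7.33): [(3.939, 27.2912) (0, 27.7088) (0, 0) (15.6753, 0)]  |A|=268.4716
6. ⊥bis P1·P5 via (24.415,8.775): [(3.939, 27.2912) (0, 27.7088) (0, 0) (15.6753, 0)]  |A|=268.4716
7. ⊥bis P1·P6 via (10.295,28.275): [(3.939, 27.2912) (0, 27.7088) (0, 0) (15.6753, 0)]  |A|=268.4716
8. canonical 4-gon: [(3.939, 27.2912) (0, 27.7088) (0, 0) (15.6753, 0)]
9. shoelace: 268.4716

Area of P1's cell: 268.4716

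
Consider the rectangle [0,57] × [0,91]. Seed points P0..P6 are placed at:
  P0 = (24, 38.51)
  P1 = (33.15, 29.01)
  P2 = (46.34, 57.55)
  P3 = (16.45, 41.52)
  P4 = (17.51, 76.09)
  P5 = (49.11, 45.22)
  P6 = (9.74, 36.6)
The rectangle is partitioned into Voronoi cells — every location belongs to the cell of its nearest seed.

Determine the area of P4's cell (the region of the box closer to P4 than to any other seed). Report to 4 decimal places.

Area of P4's cell: 1192.1861

1. box [0,57]×[0,91]: [(0, 0) (57, 0) (57, 91) (0, 91)]
2. ⊥bis P4·P0 via (20.755,57.3): [(0, 53.7156) (57, 63.5594) (57, 91) (0, 91)]  |A|=1844.6598
3. ⊥bis P4·P1 via (25.33,52.55): [(0, 53.7156) (57, 63.5594) (57, 91) (0, 91)]  |A|=1844.6598
4. ⊥bis P4·P2 via (31.925,66.82): [(0, 53.7156) (26.4335, 58.2807) (47.4747, 91) (0, 91)]  |A|=1269.4483
5. ⊥bis P4·P3 via (16.98,58.805): [(0, 59.3256) (26.5814, 58.5106) (47.4747, 91) (0, 91)]  |A|=1192.1861
6. ⊥bis P4·P5 via (33.31,60.655): [(0, 59.3256) (26.5814, 58.5106) (47.4747, 91) (0, 91)]  |A|=1192.1861
7. ⊥bis P4·P6 via (13.625,56.345): [(0, 59.3256) (26.5814, 58.5106) (47.4747, 91) (0, 91)]  |A|=1192.1861
8. canonical 4-gon: [(0, 59.3256) (26.5814, 58.5106) (47.4747, 91) (0, 91)]
9. shoelace: 1192.1861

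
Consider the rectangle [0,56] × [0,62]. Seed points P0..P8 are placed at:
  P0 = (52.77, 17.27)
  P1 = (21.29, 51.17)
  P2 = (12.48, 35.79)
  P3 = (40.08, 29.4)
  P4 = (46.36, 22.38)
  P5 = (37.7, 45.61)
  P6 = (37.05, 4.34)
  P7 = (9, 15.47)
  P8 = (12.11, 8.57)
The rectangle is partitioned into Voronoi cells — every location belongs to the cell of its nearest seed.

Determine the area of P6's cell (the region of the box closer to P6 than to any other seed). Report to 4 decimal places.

Area of P6's cell: 366.6847

1. box [0,56]×[0,62]: [(0, 0) (56, 0) (56, 62) (0, 62)]
2. ⊥bis P6·P0 via (44.91,10.805): [(0, 0) (53.7973, 0) (2.8011, 62) (0, 62)]  |A|=1754.5521
3. ⊥bis P6·P1 via (29.17,27.755): [(0, 17.9382) (0, 0) (53.7973, 0) (30.5784, 28.229)]  |A|=1033.5835
4. ⊥bis P6·P2 via (24.765,20.065): [(0, 0.7176) (0, 0) (53.7973, 0) (32.3923, 26.0237)]  |A|=711.6261
5. ⊥bis P6·P3 via (38.565,16.87): [(23.073, 18.7431) (0, 0.7176) (0, 0) (53.7973, 0) (40.0712, 16.6879)]  |A|=640.1706
6. ⊥bis P6·P4 via (41.705,13.36): [(33.7834, 17.4481) (23.073, 18.7431) (0, 0.7176) (0, 0) (53.7973, 0) (43.6223, 12.3705)]  |A|=627.947
7. ⊥bis P6·P5 via (37.375,24.975): [(33.7834, 17.4481) (23.073, 18.7431) (0, 0.7176) (0, 0) (53.7973, 0) (43.6223, 12.3705)]  |A|=627.947
8. ⊥bis P6·P7 via (23.025,9.905): [(33.7834, 17.4481) (26.3735, 18.3441) (19.0948, 0) (53.7973, 0) (43.6223, 12.3705)]  |A|=408.9954
9. ⊥bis P6·P8 via (24.58,6.455): [(33.7834, 17.4481) (26.592, 18.3177) (23.4852, 0) (53.7973, 0) (43.6223, 12.3705)]  |A|=366.6847
10. canonical 5-gon: [(33.7834, 17.4481) (26.592, 18.3177) (23.4852, 0) (53.7973, 0) (43.6223, 12.3705)]
11. shoelace: 366.6847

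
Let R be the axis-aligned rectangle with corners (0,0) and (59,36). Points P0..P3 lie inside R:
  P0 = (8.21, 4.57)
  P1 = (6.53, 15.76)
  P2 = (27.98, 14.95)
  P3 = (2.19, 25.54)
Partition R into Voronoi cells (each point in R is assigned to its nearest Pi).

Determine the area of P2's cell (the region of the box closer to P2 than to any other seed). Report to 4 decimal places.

Area of P2's cell: 1444.5632

1. box [0,59]×[0,36]: [(0, 0) (59, 0) (59, 36) (0, 36)]
2. ⊥bis P2·P0 via (18.095,9.76): [(23.2194, 0) (59, 0) (59, 36) (4.318, 36)]  |A|=1628.3273
3. ⊥bis P2·P1 via (17.255,15.355): [(17.1143, 11.6279) (23.2194, 0) (59, 0) (59, 36) (18.0346, 36)]  |A|=1461.1764
4. ⊥bis P2·P3 via (15.085,20.245): [(17.6781, 26.5601) (17.1143, 11.6279) (23.2194, 0) (59, 0) (59, 36) (21.5544, 36)]  |A|=1444.5632
5. canonical 6-gon: [(17.6781, 26.5601) (17.1143, 11.6279) (23.2194, 0) (59, 0) (59, 36) (21.5544, 36)]
6. shoelace: 1444.5632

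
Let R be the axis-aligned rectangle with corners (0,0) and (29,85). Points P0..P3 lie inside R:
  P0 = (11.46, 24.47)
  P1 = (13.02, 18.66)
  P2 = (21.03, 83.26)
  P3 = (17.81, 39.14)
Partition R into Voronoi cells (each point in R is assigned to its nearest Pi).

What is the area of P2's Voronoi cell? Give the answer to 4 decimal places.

Area of P2's cell: 679.7868

1. box [0,29]×[0,85]: [(0, 0) (29, 0) (29, 85) (0, 85)]
2. ⊥bis P2·P0 via (16.245,53.865): [(0, 56.5094) (29, 51.7887) (29, 85) (0, 85)]  |A|=894.6774
3. ⊥bis P2·P1 via (17.025,50.96): [(0, 56.5094) (29, 51.7887) (29, 85) (0, 85)]  |A|=894.6774
4. ⊥bis P2·P3 via (19.42,61.2): [(0, 62.6173) (29, 60.5008) (29, 85) (0, 85)]  |A|=679.7868
5. canonical 4-gon: [(0, 62.6173) (29, 60.5008) (29, 85) (0, 85)]
6. shoelace: 679.7868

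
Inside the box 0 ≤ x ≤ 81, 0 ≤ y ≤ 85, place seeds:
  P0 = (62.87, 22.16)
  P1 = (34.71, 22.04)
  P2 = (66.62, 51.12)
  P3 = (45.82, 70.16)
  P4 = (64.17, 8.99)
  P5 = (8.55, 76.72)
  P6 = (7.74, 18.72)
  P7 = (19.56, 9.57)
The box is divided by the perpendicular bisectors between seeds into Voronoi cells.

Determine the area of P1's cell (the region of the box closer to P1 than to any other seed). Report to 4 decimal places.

1. box [0,81]×[0,85]: [(0, 0) (81, 0) (81, 85) (0, 85)]
2. ⊥bis P1·P0 via (48.79,22.1): [(0, 0) (48.8842, 0) (48.522, 85) (0, 85)]  |A|=4139.7608
3. ⊥bis P1·P2 via (50.665,36.58): [(0, 0) (48.8842, 0) (48.7192, 38.7152) (6.5392, 85) (0, 85)]  |A|=3168.1787
4. ⊥bis P1·P3 via (40.265,46.1): [(0, 55.3964) (0, 0) (48.8842, 0) (48.7192, 38.7152) (42.4488, 45.5958)]  |A|=2411.0246
5. ⊥bis P1·P4 via (49.44,15.515): [(0, 55.3964) (0, 0) (42.5673, 0) (48.824, 14.1244) (48.7192, 38.7152) (42.4488, 45.5958)]  |A|=2366.4135
6. ⊥bis P1·P5 via (21.63,49.38): [(23.0715, 50.0697) (0, 39.0318) (0, 0) (42.5673, 0) (48.824, 14.1244) (48.7192, 38.7152) (42.4488, 45.5958)]  |A|=2177.6348
7. ⊥bis P1·P6 via (21.225,20.38): [(23.0715, 50.0697) (17.8762, 47.5841) (23.7338, 0) (42.5673, 0) (48.824, 14.1244) (48.7192, 38.7152) (42.4488, 45.5958)]  |A|=1264.0901
8. ⊥bis P1·P7 via (27.135,15.805): [(23.0715, 50.0697) (17.8762, 47.5841) (20.8479, 23.4433) (40.1441, 0) (42.5673, 0) (48.824, 14.1244) (48.7192, 38.7152) (42.4488, 45.5958)]  |A|=1071.7337
9. canonical 8-gon: [(23.0715, 50.0697) (17.8762, 47.5841) (20.8479, 23.4433) (40.1441, 0) (42.5673, 0) (48.824, 14.1244) (48.7192, 38.7152) (42.4488, 45.5958)]
10. shoelace: 1071.7337

Area of P1's cell: 1071.7337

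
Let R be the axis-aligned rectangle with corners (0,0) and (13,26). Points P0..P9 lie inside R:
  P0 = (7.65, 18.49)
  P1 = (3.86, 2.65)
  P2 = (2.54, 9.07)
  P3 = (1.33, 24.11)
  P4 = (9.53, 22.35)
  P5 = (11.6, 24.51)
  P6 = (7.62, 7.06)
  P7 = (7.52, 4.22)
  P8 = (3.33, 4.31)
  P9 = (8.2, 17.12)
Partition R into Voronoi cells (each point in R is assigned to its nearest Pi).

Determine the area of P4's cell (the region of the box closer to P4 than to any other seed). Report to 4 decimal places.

Area of P4's cell: 30.9699

1. box [0,13]×[0,26]: [(0, 0) (13, 0) (13, 26) (0, 26)]
2. ⊥bis P4·P0 via (8.59,20.42): [(0, 24.6037) (13, 18.2721) (13, 26) (0, 26)]  |A|=59.3069
3. ⊥bis P4·P1 via (6.695,12.5): [(0, 24.6037) (13, 18.2721) (13, 26) (0, 26)]  |A|=59.3069
4. ⊥bis P4·P2 via (6.035,15.71): [(0, 24.6037) (13, 18.2721) (13, 26) (0, 26)]  |A|=59.3069
5. ⊥bis P4·P3 via (5.43,23.23): [(5.183, 22.0794) (13, 18.2721) (13, 26) (6.0245, 26)]  |A|=43.8784
6. ⊥bis P4·P5 via (10.565,23.43): [(5.183, 22.0794) (13, 18.2721) (13, 21.0965) (7.8833, 26) (6.0245, 26)]  |A|=31.3334
7. ⊥bis P4·P6 via (8.575,14.705): [(5.183, 22.0794) (13, 18.2721) (13, 21.0965) (7.8833, 26) (6.0245, 26)]  |A|=31.3334
8. ⊥bis P4·P7 via (8.525,13.285): [(5.183, 22.0794) (13, 18.2721) (13, 21.0965) (7.8833, 26) (6.0245, 26)]  |A|=31.3334
9. ⊥bis P4·P8 via (6.43,13.33): [(5.183, 22.0794) (13, 18.2721) (13, 21.0965) (7.8833, 26) (6.0245, 26)]  |A|=31.3334
10. ⊥bis P4·P9 via (8.865,19.735): [(5.183, 22.0794) (11.2327, 19.1329) (13, 18.6835) (13, 21.0965) (7.8833, 26) (6.0245, 26)]  |A|=30.9699
11. canonical 6-gon: [(5.183, 22.0794) (11.2327, 19.1329) (13, 18.6835) (13, 21.0965) (7.8833, 26) (6.0245, 26)]
12. shoelace: 30.9699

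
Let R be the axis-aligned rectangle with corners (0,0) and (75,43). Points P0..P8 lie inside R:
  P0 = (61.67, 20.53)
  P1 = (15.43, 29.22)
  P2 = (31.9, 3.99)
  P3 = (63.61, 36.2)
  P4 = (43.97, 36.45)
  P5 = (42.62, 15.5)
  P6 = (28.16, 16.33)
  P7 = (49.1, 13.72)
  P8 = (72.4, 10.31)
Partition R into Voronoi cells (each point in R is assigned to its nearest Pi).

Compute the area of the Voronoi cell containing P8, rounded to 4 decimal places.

1. box [0,75]×[0,43]: [(0, 0) (75, 0) (75, 43) (0, 43)]
2. ⊥bis P8·P0 via (67.035,15.42): [(52.3479, 0) (75, 0) (75, 23.7825)]  |A|=269.3612
3. ⊥bis P8·P1 via (43.915,19.765): [(52.3479, 0) (75, 0) (75, 23.7825)]  |A|=269.3612
4. ⊥bis P8·P2 via (52.15,7.15): [(53.1365, 0.828) (53.2658, 0) (75, 0) (75, 23.7825)]  |A|=268.9813
5. ⊥bis P8·P3 via (68.005,23.255): [(53.1365, 0.828) (53.2658, 0) (75, 0) (75, 23.7825)]  |A|=268.9813
6. ⊥bis P8·P4 via (58.185,23.38): [(53.1365, 0.828) (53.2658, 0) (75, 0) (75, 23.7825)]  |A|=268.9813
7. ⊥bis P8·P5 via (57.51,12.905): [(55.9133, 3.7433) (55.2609, 0) (75, 0) (75, 23.7825)]  |A|=263.909
8. ⊥bis P8·P6 via (50.28,13.32): [(55.9133, 3.7433) (55.2609, 0) (75, 0) (75, 23.7825)]  |A|=263.909
9. ⊥bis P8·P7 via (60.75,12.015): [(60.1977, 8.2416) (58.9916, 0) (75, 0) (75, 23.7825)]  |A|=241.9842
10. canonical 4-gon: [(60.1977, 8.2416) (58.9916, 0) (75, 0) (75, 23.7825)]
11. shoelace: 241.9842

Area of P8's cell: 241.9842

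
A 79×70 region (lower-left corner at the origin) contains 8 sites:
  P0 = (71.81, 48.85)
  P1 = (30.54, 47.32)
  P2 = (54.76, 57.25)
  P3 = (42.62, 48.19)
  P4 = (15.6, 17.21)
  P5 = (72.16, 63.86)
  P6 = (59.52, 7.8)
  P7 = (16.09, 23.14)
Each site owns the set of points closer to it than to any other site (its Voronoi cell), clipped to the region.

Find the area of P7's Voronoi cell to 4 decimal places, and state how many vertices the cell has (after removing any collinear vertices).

Area of P7's cell: 693.1920 (5 vertices)

1. box [0,79]×[0,70]: [(0, 0) (79, 0) (79, 70) (0, 70)]
2. ⊥bis P7·P0 via (43.95,35.995): [(0, 0) (60.5586, 0) (28.2596, 70) (0, 70)]  |A|=3108.6375
3. ⊥bis P7·P1 via (23.315,35.23): [(0, 49.1631) (0, 0) (60.5586, 0) (52.2936, 17.9124)]  |A|=1827.8305
4. ⊥bis P7·P2 via (35.425,40.195): [(0, 49.1631) (0, 0) (60.5586, 0) (52.2936, 17.9124)]  |A|=1827.8305
5. ⊥bis P7·P3 via (29.355,35.665): [(38.1192, 26.383) (0, 49.1631) (0, 0) (60.5586, 0) (58.1963, 5.1197)]  |A|=1762.1663
6. ⊥bis P7·P4 via (15.845,20.175): [(46.3618, 17.6534) (38.1192, 26.383) (0, 49.1631) (0, 21.4843)]  |A|=714.1189
7. ⊥bis P7·P5 via (44.125,43.5): [(46.3618, 17.6534) (38.1192, 26.383) (0, 49.1631) (0, 21.4843)]  |A|=714.1189
8. ⊥bis P7·P6 via (37.805,15.47): [(38.797, 18.2785) (40.6958, 23.6542) (38.1192, 26.383) (0, 49.1631) (0, 21.4843)]  |A|=693.192
9. canonical 5-gon: [(38.797, 18.2785) (40.6958, 23.6542) (38.1192, 26.383) (0, 49.1631) (0, 21.4843)]
10. shoelace: 693.192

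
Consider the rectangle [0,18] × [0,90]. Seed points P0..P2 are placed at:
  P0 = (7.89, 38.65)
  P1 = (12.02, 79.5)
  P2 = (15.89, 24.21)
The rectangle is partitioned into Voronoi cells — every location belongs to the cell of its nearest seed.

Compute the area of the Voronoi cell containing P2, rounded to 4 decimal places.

1. box [0,18]×[0,90]: [(0, 0) (18, 0) (18, 90) (0, 90)]
2. ⊥bis P2·P0 via (11.89,31.43): [(0, 24.8427) (0, 0) (18, 0) (18, 34.815)]  |A|=536.9201
3. ⊥bis P2·P1 via (13.955,51.855): [(0, 24.8427) (0, 0) (18, 0) (18, 34.815)]  |A|=536.9201
4. canonical 4-gon: [(0, 24.8427) (0, 0) (18, 0) (18, 34.815)]
5. shoelace: 536.9201

Area of P2's cell: 536.9201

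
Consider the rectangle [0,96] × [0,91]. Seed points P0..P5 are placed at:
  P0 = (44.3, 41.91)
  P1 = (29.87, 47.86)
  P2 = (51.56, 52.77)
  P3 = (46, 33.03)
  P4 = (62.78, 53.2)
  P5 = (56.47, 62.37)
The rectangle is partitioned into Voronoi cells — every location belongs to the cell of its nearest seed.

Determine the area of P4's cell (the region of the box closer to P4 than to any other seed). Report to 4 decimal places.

1. box [0,96]×[0,91]: [(0, 0) (96, 0) (96, 91) (0, 91)]
2. ⊥bis P4·P0 via (53.54,47.555): [(82.5928, 0) (96, 0) (96, 91) (26.9981, 91)]  |A|=3749.6129
3. ⊥bis P4·P1 via (46.325,50.53): [(44.373, 62.56) (82.5928, 0) (96, 0) (96, 91) (39.7583, 91)]  |A|=3568.1627
4. ⊥bis P4·P2 via (57.17,52.985): [(57.635, 40.8521) (82.5928, 0) (96, 0) (96, 91) (55.7131, 91)]  |A|=3029.6154
5. ⊥bis P4·P3 via (54.39,43.115): [(57.635, 40.8521) (58.1776, 39.964) (96, 8.4985) (96, 91) (55.7131, 91)]  |A|=2600.9968
6. ⊥bis P4·P5 via (59.625,57.785): [(57.0538, 56.0158) (57.635, 40.8521) (58.1776, 39.964) (96, 8.4985) (96, 82.8151)]  |A|=1736.9087
7. canonical 5-gon: [(57.0538, 56.0158) (57.635, 40.8521) (58.1776, 39.964) (96, 8.4985) (96, 82.8151)]
8. shoelace: 1736.9087

Area of P4's cell: 1736.9087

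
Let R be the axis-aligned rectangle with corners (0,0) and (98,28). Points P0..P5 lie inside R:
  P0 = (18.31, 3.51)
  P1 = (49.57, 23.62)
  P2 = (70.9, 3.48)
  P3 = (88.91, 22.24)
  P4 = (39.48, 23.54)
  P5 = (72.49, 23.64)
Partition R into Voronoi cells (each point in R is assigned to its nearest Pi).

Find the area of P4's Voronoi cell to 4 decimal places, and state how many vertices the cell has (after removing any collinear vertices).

Area of P4's cell: 452.3506 (4 vertices)

1. box [0,98]×[0,28]: [(0, 0) (98, 0) (98, 28) (0, 28)]
2. ⊥bis P4·P0 via (28.895,13.525): [(41.6917, 0) (98, 0) (98, 28) (15.1995, 28)]  |A|=1947.5238
3. ⊥bis P4·P1 via (44.525,23.58): [(41.6917, 0) (44.712, 0) (44.49, 28) (15.1995, 28)]  |A|=452.3506
4. ⊥bis P4·P2 via (55.19,13.51): [(41.6917, 0) (44.712, 0) (44.49, 28) (15.1995, 28)]  |A|=452.3506
5. ⊥bis P4·P3 via (64.195,22.89): [(41.6917, 0) (44.712, 0) (44.49, 28) (15.1995, 28)]  |A|=452.3506
6. ⊥bis P4·P5 via (55.985,23.59): [(41.6917, 0) (44.712, 0) (44.49, 28) (15.1995, 28)]  |A|=452.3506
7. canonical 4-gon: [(41.6917, 0) (44.712, 0) (44.49, 28) (15.1995, 28)]
8. shoelace: 452.3506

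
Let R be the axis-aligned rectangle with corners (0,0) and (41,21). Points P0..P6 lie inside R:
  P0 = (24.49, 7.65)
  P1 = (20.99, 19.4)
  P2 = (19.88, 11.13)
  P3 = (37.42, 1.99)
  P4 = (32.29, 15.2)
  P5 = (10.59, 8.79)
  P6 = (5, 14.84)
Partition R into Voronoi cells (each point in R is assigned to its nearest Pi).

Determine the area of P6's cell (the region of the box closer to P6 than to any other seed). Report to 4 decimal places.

Area of P6's cell: 132.8198

1. box [0,41]×[0,21]: [(0, 0) (41, 0) (41, 21) (0, 21)]
2. ⊥bis P6·P0 via (14.745,11.245): [(0, 0) (10.5966, 0) (18.3437, 21) (0, 21)]  |A|=303.8734
3. ⊥bis P6·P1 via (12.995,17.12): [(0, 0) (10.5966, 0) (14.7029, 11.131) (11.8885, 21) (0, 21)]  |A|=272.0203
4. ⊥bis P6·P2 via (12.44,12.985): [(0, 0) (9.2025, 0) (13.2489, 16.2295) (11.8885, 21) (0, 21)]  |A|=242.1468
5. ⊥bis P6·P3 via (21.21,8.415): [(0, 0) (9.2025, 0) (13.2489, 16.2295) (11.8885, 21) (0, 21)]  |A|=242.1468
6. ⊥bis P6·P4 via (18.645,15.02): [(0, 0) (9.2025, 0) (13.2489, 16.2295) (11.8885, 21) (0, 21)]  |A|=242.1468
7. ⊥bis P6·P5 via (7.795,11.815): [(0, 4.6127) (13.1079, 16.724) (11.8885, 21) (0, 21)]  |A|=132.8198
8. canonical 4-gon: [(0, 4.6127) (13.1079, 16.724) (11.8885, 21) (0, 21)]
9. shoelace: 132.8198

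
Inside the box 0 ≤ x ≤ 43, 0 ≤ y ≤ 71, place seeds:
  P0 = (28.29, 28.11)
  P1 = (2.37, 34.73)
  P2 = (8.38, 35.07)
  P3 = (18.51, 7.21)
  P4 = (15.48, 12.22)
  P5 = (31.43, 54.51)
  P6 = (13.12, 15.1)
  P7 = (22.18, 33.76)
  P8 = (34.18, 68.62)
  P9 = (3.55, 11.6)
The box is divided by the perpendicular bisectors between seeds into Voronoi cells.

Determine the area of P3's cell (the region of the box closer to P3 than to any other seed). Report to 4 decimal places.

1. box [0,43]×[0,71]: [(0, 0) (43, 0) (43, 71) (0, 71)]
2. ⊥bis P3·P0 via (23.4,17.66): [(0, 28.6099) (0, 0) (43, 0) (43, 8.4883)]  |A|=797.6109
3. ⊥bis P3·P1 via (10.44,20.97): [(13.0524, 22.5021) (0, 14.8471) (0, 0) (43, 0) (43, 8.4883)]  |A|=707.7928
4. ⊥bis P3·P2 via (13.445,21.14): [(14.8621, 21.6553) (6.3004, 18.5422) (0, 14.8471) (0, 0) (43, 0) (43, 8.4883)]  |A|=701.3507
5. ⊥bis P3·P4 via (16.995,9.715): [(27.1953, 15.884) (0.9316, 0) (43, 0) (43, 8.4883)]  |A|=401.1858
6. ⊥bis P3·P5 via (24.97,30.86): [(27.1953, 15.884) (0.9316, 0) (43, 0) (43, 8.4883)]  |A|=401.1858
7. ⊥bis P3·P6 via (15.815,11.155): [(27.1953, 15.884) (0.9316, 0) (43, 0) (43, 8.4883)]  |A|=401.1858
8. ⊥bis P3·P7 via (20.345,20.485): [(27.1953, 15.884) (0.9316, 0) (43, 0) (43, 8.4883)]  |A|=401.1858
9. ⊥bis P3·P8 via (26.345,37.915): [(27.1953, 15.884) (0.9316, 0) (43, 0) (43, 8.4883)]  |A|=401.1858
10. ⊥bis P3·P9 via (11.03,9.405): [(27.1953, 15.884) (9.8535, 5.3959) (8.2701, 0) (43, 0) (43, 8.4883)]  |A|=381.3868
11. canonical 5-gon: [(27.1953, 15.884) (9.8535, 5.3959) (8.2701, 0) (43, 0) (43, 8.4883)]
12. shoelace: 381.3868

Area of P3's cell: 381.3868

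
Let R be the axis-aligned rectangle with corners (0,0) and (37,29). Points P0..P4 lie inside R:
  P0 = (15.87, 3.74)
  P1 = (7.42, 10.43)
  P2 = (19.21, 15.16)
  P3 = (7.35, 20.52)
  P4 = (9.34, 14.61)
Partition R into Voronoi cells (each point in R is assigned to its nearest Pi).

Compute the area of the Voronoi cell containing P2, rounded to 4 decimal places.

1. box [0,37]×[0,29]: [(0, 0) (37, 0) (37, 29) (0, 29)]
2. ⊥bis P2·P0 via (17.54,9.45): [(0, 14.5799) (37, 3.7585) (37, 29) (0, 29)]  |A|=733.7385
3. ⊥bis P2·P1 via (13.315,12.795): [(14.2737, 10.4053) (37, 3.7585) (37, 29) (6.8138, 29)]  |A|=567.4744
4. ⊥bis P2·P3 via (13.28,17.84): [(12.2263, 15.5086) (14.2737, 10.4053) (37, 3.7585) (37, 29) (18.3236, 29)]  |A|=489.8321
5. ⊥bis P2·P4 via (14.275,14.885): [(14.0192, 19.4756) (14.5288, 10.3307) (37, 3.7585) (37, 29) (18.3236, 29)]  |A|=480.0491
6. canonical 5-gon: [(14.0192, 19.4756) (14.5288, 10.3307) (37, 3.7585) (37, 29) (18.3236, 29)]
7. shoelace: 480.0491

Area of P2's cell: 480.0491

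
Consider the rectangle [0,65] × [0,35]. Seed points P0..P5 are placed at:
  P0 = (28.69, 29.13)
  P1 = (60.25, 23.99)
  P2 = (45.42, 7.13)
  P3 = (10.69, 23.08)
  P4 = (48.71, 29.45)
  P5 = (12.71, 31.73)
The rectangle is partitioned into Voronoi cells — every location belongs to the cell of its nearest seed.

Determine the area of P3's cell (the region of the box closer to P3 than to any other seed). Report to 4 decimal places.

1. box [0,65]×[0,35]: [(0, 0) (65, 0) (65, 35) (0, 35)]
2. ⊥bis P3·P0 via (19.69,26.105): [(0, 0) (28.4642, 0) (16.7003, 35) (0, 35)]  |A|=790.3783
3. ⊥bis P3·P1 via (35.47,23.535): [(0, 0) (28.4642, 0) (16.7003, 35) (0, 35)]  |A|=790.3783
4. ⊥bis P3·P2 via (28.055,15.105): [(0, 0) (21.1179, 0) (25.3598, 9.2363) (16.7003, 35) (0, 35)]  |A|=756.4521
5. ⊥bis P3·P4 via (29.7,26.265): [(0, 0) (21.1179, 0) (25.3598, 9.2363) (16.7003, 35) (0, 35)]  |A|=756.4521
6. ⊥bis P3·P5 via (11.7,27.405): [(0, 30.1373) (0, 0) (21.1179, 0) (25.3598, 9.2363) (19.8964, 25.4909)]  |A|=628.6744
7. canonical 5-gon: [(0, 30.1373) (0, 0) (21.1179, 0) (25.3598, 9.2363) (19.8964, 25.4909)]
8. shoelace: 628.6744

Area of P3's cell: 628.6744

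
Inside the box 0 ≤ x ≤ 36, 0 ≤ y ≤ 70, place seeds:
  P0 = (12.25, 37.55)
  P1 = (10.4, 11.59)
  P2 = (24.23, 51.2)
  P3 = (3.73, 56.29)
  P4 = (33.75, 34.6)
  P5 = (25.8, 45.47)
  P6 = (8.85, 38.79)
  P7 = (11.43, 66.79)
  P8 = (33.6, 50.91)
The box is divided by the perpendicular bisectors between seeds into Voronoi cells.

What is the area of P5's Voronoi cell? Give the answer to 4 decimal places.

Area of P5's cell: 132.8385

1. box [0,36]×[0,70]: [(0, 0) (36, 0) (36, 70) (0, 70)]
2. ⊥bis P5·P0 via (19.025,41.51): [(36, 12.4682) (36, 70) (2.3725, 70)]  |A|=967.3245
3. ⊥bis P5·P1 via (18.1,28.53): [(29.6915, 23.2611) (36, 20.3936) (36, 70) (2.3725, 70)]  |A|=942.3256
4. ⊥bis P5·P2 via (25.015,48.335): [(16.4133, 45.9782) (29.6915, 23.2611) (36, 20.3936) (36, 51.3449)]  |A|=355.7331
5. ⊥bis P5·P3 via (14.765,50.88): [(16.4133, 45.9782) (29.6915, 23.2611) (36, 20.3936) (36, 51.3449)]  |A|=355.7331
6. ⊥bis P5·P4 via (29.775,40.035): [(16.4133, 45.9782) (22.8482, 34.969) (36, 44.5878) (36, 51.3449)]  |A|=169.5174
7. ⊥bis P5·P6 via (17.325,42.13): [(16.4133, 45.9782) (22.8482, 34.969) (36, 44.5878) (36, 51.3449)]  |A|=169.5174
8. ⊥bis P5·P7 via (18.615,56.13): [(16.4133, 45.9782) (22.8482, 34.969) (36, 44.5878) (36, 51.3449)]  |A|=169.5174
9. ⊥bis P5·P8 via (29.7,48.19): [(28.8635, 49.3895) (16.4133, 45.9782) (22.8482, 34.969) (33.4917, 42.7533)]  |A|=132.8385
10. canonical 4-gon: [(28.8635, 49.3895) (16.4133, 45.9782) (22.8482, 34.969) (33.4917, 42.7533)]
11. shoelace: 132.8385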